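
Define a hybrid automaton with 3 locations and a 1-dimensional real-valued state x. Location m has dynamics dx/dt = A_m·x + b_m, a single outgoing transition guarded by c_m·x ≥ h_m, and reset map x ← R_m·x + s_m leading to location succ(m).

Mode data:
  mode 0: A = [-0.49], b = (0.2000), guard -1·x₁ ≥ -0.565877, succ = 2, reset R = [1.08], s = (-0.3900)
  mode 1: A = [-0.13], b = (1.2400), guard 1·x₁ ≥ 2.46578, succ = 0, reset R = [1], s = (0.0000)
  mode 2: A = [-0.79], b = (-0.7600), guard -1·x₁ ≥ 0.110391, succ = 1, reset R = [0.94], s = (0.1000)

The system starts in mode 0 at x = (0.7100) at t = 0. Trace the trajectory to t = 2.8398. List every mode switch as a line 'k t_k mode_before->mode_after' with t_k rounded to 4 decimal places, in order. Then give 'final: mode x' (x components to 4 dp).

1 1.3247 0->2
2 1.7409 2->1
final: 1 1.2665

Mode 0: guard c·x = -0.5659 hit at Δt = 1.3247 (t = 1.3247), x⁻ = (0.5659) → reset → x⁺ = (0.2211), jump to mode 2
Mode 2: guard c·x = 0.1104 hit at Δt = 0.4162 (t = 1.7409), x⁻ = (-0.1104) → reset → x⁺ = (-0.0038), jump to mode 1
Mode 1: flow for 1.0989 to horizon, guard not reached → x = (1.2665)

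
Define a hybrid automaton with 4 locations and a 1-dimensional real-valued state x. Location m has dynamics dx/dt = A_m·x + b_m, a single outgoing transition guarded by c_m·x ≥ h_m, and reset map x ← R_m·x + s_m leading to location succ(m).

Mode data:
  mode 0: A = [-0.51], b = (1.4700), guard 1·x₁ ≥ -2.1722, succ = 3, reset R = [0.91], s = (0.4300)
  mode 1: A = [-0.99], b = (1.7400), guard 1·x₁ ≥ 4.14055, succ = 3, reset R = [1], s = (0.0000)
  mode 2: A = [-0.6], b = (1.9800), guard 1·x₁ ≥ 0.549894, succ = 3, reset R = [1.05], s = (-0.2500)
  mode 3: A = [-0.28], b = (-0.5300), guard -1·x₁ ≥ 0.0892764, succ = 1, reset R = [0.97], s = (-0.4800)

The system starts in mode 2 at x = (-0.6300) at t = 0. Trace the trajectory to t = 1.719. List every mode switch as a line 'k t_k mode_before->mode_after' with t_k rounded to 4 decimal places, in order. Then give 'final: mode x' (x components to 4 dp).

Mode 2: guard c·x = 0.5499 hit at Δt = 0.5950 (t = 0.5950), x⁻ = (0.5499) → reset → x⁺ = (0.3274), jump to mode 3
Mode 3: guard c·x = 0.0893 hit at Δt = 0.7423 (t = 1.3373), x⁻ = (-0.0893) → reset → x⁺ = (-0.5666), jump to mode 1
Mode 1: flow for 0.3817 to horizon, guard not reached → x = (0.1648)

1 0.5950 2->3
2 1.3373 3->1
final: 1 0.1648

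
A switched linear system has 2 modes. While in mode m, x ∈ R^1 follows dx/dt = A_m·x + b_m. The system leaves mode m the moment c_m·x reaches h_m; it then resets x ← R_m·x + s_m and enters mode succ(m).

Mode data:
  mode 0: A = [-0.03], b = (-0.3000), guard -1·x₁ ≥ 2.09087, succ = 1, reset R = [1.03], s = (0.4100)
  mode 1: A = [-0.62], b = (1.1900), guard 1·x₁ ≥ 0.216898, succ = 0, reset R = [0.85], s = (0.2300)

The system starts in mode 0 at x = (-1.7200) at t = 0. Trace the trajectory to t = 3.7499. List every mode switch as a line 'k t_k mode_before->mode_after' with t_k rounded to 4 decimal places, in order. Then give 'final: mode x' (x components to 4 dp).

Mode 0: guard c·x = 2.0909 hit at Δt = 1.5275 (t = 1.5275), x⁻ = (-2.0909) → reset → x⁺ = (-1.7436), jump to mode 1
Mode 1: guard c·x = 0.2169 hit at Δt = 1.2358 (t = 2.7633), x⁻ = (0.2169) → reset → x⁺ = (0.4144), jump to mode 0
Mode 0: flow for 0.9866 to horizon, guard not reached → x = (0.1106)

1 1.5275 0->1
2 2.7633 1->0
final: 0 0.1106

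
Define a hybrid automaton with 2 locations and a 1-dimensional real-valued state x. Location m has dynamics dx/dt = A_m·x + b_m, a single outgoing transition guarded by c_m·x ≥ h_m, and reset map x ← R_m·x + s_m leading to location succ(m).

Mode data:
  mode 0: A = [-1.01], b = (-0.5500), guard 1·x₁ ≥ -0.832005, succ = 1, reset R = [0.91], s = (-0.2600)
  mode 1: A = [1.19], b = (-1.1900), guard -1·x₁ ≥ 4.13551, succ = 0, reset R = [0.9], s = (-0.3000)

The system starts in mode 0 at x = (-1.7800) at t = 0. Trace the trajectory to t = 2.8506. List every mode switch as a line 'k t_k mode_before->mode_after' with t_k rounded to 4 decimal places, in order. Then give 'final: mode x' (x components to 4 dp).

Mode 0: guard c·x = -0.8320 hit at Δt = 1.4437 (t = 1.4437), x⁻ = (-0.8320) → reset → x⁺ = (-1.0171), jump to mode 1
Mode 1: guard c·x = 4.1355 hit at Δt = 0.7853 (t = 2.2290), x⁻ = (-4.1355) → reset → x⁺ = (-4.0220), jump to mode 0
Mode 0: flow for 0.6216 to horizon, guard not reached → x = (-2.4006)

1 1.4437 0->1
2 2.2290 1->0
final: 0 -2.4006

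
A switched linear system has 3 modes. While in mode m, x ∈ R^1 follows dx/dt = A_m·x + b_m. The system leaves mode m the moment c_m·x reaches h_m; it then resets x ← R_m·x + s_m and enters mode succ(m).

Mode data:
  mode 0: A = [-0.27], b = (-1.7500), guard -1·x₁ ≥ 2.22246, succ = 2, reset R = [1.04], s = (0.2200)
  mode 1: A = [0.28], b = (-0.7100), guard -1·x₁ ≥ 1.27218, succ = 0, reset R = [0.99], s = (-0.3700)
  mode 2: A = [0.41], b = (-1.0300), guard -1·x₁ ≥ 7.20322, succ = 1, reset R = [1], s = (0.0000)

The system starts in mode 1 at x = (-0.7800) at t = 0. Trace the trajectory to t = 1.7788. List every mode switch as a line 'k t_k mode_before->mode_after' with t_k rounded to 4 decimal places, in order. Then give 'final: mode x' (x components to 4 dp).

1 0.4943 1->0
2 0.9771 0->2
final: 2 -3.8829

Mode 1: guard c·x = 1.2722 hit at Δt = 0.4943 (t = 0.4943), x⁻ = (-1.2722) → reset → x⁺ = (-1.6295), jump to mode 0
Mode 0: guard c·x = 2.2225 hit at Δt = 0.4828 (t = 0.9771), x⁻ = (-2.2225) → reset → x⁺ = (-2.0914), jump to mode 2
Mode 2: flow for 0.8017 to horizon, guard not reached → x = (-3.8829)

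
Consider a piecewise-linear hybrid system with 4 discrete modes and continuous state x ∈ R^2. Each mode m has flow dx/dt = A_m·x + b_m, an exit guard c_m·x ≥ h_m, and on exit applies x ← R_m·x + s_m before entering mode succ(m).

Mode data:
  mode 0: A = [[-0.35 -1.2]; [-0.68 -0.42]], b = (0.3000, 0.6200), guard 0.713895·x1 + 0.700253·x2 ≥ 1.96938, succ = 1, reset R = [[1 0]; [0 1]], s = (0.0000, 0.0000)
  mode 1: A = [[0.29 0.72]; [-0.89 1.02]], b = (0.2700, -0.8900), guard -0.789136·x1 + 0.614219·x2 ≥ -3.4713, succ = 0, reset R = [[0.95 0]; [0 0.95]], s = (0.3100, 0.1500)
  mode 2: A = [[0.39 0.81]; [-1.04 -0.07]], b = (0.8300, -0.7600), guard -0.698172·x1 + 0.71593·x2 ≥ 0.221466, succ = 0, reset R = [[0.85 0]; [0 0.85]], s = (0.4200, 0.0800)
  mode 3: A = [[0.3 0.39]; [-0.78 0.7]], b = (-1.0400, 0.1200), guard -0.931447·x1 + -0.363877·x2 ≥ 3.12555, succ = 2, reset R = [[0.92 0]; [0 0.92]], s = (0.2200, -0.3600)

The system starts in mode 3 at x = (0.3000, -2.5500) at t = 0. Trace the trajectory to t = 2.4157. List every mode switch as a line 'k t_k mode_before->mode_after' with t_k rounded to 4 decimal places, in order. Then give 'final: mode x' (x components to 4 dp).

1 0.8381 3->2
2 1.4422 2->0
final: 0 -0.2081 -0.5228

Mode 3: guard c·x = 3.1256 hit at Δt = 0.8381 (t = 0.8381), x⁻ = (-1.8172, -3.9380) → reset → x⁺ = (-1.4518, -3.9830), jump to mode 2
Mode 2: guard c·x = 0.2215 hit at Δt = 0.6041 (t = 1.4422), x⁻ = (-3.2108, -2.8218) → reset → x⁺ = (-2.3092, -2.3185), jump to mode 0
Mode 0: flow for 0.9735 to horizon, guard not reached → x = (-0.2081, -0.5228)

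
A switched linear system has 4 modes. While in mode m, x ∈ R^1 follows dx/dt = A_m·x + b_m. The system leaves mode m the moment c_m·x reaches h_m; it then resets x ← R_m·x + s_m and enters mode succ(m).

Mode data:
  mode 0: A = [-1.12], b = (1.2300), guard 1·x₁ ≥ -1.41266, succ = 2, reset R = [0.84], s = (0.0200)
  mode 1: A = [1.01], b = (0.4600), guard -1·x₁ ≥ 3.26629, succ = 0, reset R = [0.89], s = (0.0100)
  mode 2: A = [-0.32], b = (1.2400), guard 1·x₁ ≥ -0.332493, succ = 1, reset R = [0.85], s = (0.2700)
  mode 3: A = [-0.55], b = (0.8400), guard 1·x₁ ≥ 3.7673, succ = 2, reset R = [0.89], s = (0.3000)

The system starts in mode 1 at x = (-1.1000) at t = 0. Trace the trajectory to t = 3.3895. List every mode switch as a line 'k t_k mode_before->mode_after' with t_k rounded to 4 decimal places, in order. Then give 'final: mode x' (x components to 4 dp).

1 1.4581 1->0
2 1.8728 0->2
3 2.4380 2->1
final: 1 0.7023

Mode 1: guard c·x = 3.2663 hit at Δt = 1.4581 (t = 1.4581), x⁻ = (-3.2663) → reset → x⁺ = (-2.8970), jump to mode 0
Mode 0: guard c·x = -1.4127 hit at Δt = 0.4147 (t = 1.8728), x⁻ = (-1.4127) → reset → x⁺ = (-1.1666), jump to mode 2
Mode 2: guard c·x = -0.3325 hit at Δt = 0.5652 (t = 2.4380), x⁻ = (-0.3325) → reset → x⁺ = (-0.0126), jump to mode 1
Mode 1: flow for 0.9515 to horizon, guard not reached → x = (0.7023)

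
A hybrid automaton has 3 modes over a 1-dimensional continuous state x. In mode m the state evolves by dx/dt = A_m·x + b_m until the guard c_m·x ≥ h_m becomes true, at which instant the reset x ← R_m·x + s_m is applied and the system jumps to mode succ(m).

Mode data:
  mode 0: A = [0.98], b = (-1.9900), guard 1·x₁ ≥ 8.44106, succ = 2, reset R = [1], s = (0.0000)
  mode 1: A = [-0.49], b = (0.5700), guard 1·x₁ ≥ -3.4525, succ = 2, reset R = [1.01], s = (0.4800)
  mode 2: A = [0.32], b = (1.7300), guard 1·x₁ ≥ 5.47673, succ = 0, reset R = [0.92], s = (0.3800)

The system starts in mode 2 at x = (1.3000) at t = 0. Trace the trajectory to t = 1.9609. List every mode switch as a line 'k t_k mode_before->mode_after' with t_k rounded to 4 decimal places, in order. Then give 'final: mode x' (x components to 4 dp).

1 1.5130 2->0
final: 0 7.2856

Mode 2: guard c·x = 5.4767 hit at Δt = 1.5130 (t = 1.5130), x⁻ = (5.4767) → reset → x⁺ = (5.4186), jump to mode 0
Mode 0: flow for 0.4479 to horizon, guard not reached → x = (7.2856)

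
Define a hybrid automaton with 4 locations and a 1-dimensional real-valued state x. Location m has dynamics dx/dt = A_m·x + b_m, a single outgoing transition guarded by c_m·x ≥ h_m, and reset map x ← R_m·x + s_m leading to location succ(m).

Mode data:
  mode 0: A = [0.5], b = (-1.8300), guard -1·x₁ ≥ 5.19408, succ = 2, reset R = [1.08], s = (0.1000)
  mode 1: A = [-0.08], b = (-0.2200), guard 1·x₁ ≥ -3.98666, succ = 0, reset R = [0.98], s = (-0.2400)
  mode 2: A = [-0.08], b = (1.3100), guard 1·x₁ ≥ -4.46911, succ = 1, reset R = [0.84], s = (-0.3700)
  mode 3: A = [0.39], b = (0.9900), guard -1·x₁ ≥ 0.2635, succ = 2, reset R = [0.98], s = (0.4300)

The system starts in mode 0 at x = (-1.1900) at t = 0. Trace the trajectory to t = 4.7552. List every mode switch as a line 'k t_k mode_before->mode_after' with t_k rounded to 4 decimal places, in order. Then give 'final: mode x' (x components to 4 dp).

1 1.2038 0->2
2 1.8127 2->1
3 3.1296 1->0
4 3.3813 0->2
5 3.9902 2->1
final: 1 -4.0425

Mode 0: guard c·x = 5.1941 hit at Δt = 1.2038 (t = 1.2038), x⁻ = (-5.1941) → reset → x⁺ = (-5.5096), jump to mode 2
Mode 2: guard c·x = -4.4691 hit at Δt = 0.6089 (t = 1.8127), x⁻ = (-4.4691) → reset → x⁺ = (-4.1241), jump to mode 1
Mode 1: guard c·x = -3.9867 hit at Δt = 1.3169 (t = 3.1296), x⁻ = (-3.9867) → reset → x⁺ = (-4.1469), jump to mode 0
Mode 0: guard c·x = 5.1941 hit at Δt = 0.2517 (t = 3.3813), x⁻ = (-5.1941) → reset → x⁺ = (-5.5096), jump to mode 2
Mode 2: guard c·x = -4.4691 hit at Δt = 0.6089 (t = 3.9902), x⁻ = (-4.4691) → reset → x⁺ = (-4.1241), jump to mode 1
Mode 1: flow for 0.7650 to horizon, guard not reached → x = (-4.0425)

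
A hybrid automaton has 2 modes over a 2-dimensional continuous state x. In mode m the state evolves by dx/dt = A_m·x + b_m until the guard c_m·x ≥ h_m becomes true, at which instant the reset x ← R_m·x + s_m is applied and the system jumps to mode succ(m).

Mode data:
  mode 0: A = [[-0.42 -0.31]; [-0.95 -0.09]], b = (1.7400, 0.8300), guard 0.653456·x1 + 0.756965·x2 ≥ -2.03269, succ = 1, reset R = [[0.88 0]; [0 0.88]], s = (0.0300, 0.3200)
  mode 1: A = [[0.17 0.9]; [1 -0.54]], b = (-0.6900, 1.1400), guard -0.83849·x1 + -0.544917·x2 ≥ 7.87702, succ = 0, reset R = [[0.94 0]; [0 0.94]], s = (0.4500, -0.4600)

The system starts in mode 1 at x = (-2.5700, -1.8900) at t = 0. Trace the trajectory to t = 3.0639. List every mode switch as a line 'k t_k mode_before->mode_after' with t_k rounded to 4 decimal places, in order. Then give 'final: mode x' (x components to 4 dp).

1 1.1069 1->0
2 1.8844 0->1
final: 1 -4.7989 -2.0356

Mode 1: guard c·x = 7.8770 hit at Δt = 1.1069 (t = 1.1069), x⁻ = (-6.8115, -3.9742) → reset → x⁺ = (-5.9528, -4.1958), jump to mode 0
Mode 0: guard c·x = -2.0327 hit at Δt = 0.7775 (t = 1.8844), x⁻ = (-2.7426, -0.3177) → reset → x⁺ = (-2.3835, 0.0404), jump to mode 1
Mode 1: flow for 1.1795 to horizon, guard not reached → x = (-4.7989, -2.0356)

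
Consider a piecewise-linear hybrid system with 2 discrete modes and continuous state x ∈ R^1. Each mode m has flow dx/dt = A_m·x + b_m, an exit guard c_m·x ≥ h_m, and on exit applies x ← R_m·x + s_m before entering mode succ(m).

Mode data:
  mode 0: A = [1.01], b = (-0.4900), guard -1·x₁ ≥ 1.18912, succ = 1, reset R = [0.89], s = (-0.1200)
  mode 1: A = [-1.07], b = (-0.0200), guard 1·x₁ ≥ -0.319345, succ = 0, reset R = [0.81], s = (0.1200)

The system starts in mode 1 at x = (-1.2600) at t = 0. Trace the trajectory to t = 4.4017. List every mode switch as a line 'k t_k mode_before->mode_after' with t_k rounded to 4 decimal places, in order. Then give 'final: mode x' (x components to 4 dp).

1 1.3252 1->0
2 2.3027 0->1
3 3.5643 1->0
final: 0 -0.9682

Mode 1: guard c·x = -0.3193 hit at Δt = 1.3252 (t = 1.3252), x⁻ = (-0.3193) → reset → x⁺ = (-0.1387), jump to mode 0
Mode 0: guard c·x = 1.1891 hit at Δt = 0.9775 (t = 2.3027), x⁻ = (-1.1891) → reset → x⁺ = (-1.1783), jump to mode 1
Mode 1: guard c·x = -0.3193 hit at Δt = 1.2616 (t = 3.5643), x⁻ = (-0.3193) → reset → x⁺ = (-0.1387), jump to mode 0
Mode 0: flow for 0.8374 to horizon, guard not reached → x = (-0.9682)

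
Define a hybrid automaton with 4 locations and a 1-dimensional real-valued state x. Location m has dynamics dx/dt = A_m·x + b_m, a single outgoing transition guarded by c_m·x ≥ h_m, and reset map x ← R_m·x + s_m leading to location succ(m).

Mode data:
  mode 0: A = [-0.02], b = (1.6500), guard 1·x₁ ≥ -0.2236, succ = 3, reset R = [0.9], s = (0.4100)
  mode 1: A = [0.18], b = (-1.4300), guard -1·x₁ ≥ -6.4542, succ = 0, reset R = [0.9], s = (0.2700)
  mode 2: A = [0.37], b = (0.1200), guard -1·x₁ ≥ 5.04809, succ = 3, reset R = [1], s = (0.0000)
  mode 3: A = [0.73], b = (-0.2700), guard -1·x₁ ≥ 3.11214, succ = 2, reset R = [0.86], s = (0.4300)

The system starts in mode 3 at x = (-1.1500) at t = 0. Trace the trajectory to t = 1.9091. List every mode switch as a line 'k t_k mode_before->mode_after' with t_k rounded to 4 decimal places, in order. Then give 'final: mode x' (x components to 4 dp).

1 1.1356 3->2
final: 2 -2.8833

Mode 3: guard c·x = 3.1121 hit at Δt = 1.1356 (t = 1.1356), x⁻ = (-3.1121) → reset → x⁺ = (-2.2464), jump to mode 2
Mode 2: flow for 0.7735 to horizon, guard not reached → x = (-2.8833)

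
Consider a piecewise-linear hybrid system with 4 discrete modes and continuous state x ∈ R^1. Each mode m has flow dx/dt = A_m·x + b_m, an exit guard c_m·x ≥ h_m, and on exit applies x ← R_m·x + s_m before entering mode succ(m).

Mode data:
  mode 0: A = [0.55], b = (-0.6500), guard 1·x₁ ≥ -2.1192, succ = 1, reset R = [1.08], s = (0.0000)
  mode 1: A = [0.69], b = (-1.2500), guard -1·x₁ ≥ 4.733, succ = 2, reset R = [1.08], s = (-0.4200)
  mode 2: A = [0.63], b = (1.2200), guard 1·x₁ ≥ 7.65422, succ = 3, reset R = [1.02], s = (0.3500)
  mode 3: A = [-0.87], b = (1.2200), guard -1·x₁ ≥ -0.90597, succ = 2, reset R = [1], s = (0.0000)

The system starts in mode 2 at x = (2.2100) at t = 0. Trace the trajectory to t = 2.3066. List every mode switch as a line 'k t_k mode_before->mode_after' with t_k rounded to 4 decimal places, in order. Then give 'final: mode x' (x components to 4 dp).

Mode 2: guard c·x = 7.6542 hit at Δt = 1.3310 (t = 1.3310), x⁻ = (7.6542) → reset → x⁺ = (8.1573), jump to mode 3
Mode 3: flow for 0.9756 to horizon, guard not reached → x = (4.2930)

1 1.3310 2->3
final: 3 4.2930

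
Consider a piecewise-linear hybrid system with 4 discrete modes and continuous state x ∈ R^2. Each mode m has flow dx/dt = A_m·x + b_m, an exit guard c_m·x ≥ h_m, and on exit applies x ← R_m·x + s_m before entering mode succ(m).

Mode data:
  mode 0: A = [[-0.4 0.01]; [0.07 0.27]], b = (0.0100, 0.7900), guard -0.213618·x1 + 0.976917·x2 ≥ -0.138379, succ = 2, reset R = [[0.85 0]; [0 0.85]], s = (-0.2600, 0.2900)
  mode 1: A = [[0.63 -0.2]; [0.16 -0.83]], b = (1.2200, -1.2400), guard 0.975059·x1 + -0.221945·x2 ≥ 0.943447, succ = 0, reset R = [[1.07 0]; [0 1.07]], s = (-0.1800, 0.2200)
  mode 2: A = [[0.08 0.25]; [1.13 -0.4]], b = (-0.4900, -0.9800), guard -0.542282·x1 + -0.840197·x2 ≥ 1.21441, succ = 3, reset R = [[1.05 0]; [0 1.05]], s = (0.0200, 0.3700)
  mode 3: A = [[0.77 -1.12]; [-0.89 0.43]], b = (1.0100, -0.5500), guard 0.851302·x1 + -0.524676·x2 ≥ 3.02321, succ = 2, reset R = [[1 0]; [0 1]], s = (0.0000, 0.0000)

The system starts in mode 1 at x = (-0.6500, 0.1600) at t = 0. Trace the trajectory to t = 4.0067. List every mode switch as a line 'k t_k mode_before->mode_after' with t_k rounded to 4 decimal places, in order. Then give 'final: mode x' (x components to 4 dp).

1 1.1136 1->0
2 1.9733 0->2
3 3.2186 2->3
final: 3 1.1907 -1.6219

Mode 1: guard c·x = 0.9434 hit at Δt = 1.1136 (t = 1.1136), x⁻ = (0.7788, -0.8292) → reset → x⁺ = (0.6533, -0.6673), jump to mode 0
Mode 0: guard c·x = -0.1384 hit at Δt = 0.8597 (t = 1.9733), x⁻ = (0.4680, -0.0393) → reset → x⁺ = (0.1378, 0.2566), jump to mode 2
Mode 2: guard c·x = 1.2144 hit at Δt = 1.2453 (t = 3.2186), x⁻ = (-0.6057, -1.0544) → reset → x⁺ = (-0.6160, -0.7372), jump to mode 3
Mode 3: flow for 0.7881 to horizon, guard not reached → x = (1.1907, -1.6219)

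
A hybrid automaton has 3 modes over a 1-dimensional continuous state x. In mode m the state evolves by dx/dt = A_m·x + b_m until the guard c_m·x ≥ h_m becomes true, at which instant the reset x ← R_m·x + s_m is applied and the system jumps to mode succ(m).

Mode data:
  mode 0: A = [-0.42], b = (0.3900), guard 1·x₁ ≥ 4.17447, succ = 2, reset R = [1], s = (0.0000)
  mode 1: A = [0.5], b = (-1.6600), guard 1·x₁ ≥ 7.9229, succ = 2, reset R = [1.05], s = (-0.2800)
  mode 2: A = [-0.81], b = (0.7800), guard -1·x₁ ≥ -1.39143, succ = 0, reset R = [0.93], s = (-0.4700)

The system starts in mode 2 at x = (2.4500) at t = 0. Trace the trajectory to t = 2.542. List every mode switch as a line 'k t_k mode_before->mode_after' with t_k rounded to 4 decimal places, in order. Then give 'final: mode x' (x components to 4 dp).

Mode 2: guard c·x = -1.3914 hit at Δt = 1.5362 (t = 1.5362), x⁻ = (1.3914) → reset → x⁺ = (0.8240), jump to mode 0
Mode 0: flow for 1.0058 to horizon, guard not reached → x = (0.8600)

1 1.5362 2->0
final: 0 0.8600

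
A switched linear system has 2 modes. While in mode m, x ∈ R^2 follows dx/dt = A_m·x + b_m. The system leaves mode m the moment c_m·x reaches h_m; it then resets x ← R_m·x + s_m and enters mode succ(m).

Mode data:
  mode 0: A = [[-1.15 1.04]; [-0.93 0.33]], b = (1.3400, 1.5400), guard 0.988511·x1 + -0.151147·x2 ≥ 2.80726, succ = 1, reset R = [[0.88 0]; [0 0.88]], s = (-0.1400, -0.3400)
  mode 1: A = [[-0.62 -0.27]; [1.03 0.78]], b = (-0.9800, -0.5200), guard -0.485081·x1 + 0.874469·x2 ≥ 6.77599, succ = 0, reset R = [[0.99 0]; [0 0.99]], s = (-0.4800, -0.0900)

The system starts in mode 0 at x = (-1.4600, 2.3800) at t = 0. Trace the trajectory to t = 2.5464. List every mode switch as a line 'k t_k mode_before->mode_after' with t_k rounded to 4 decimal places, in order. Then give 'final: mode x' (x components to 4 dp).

1 1.3592 0->1
2 2.1573 1->0
final: 0 2.9719 8.8421

Mode 0: guard c·x = 2.8073 hit at Δt = 1.3592 (t = 1.3592), x⁻ = (3.5069, 4.3621) → reset → x⁺ = (2.9460, 3.4986), jump to mode 1
Mode 1: guard c·x = 6.7760 hit at Δt = 0.7981 (t = 2.1573), x⁻ = (0.1902, 7.8542) → reset → x⁺ = (-0.2917, 7.6857), jump to mode 0
Mode 0: flow for 0.3891 to horizon, guard not reached → x = (2.9719, 8.8421)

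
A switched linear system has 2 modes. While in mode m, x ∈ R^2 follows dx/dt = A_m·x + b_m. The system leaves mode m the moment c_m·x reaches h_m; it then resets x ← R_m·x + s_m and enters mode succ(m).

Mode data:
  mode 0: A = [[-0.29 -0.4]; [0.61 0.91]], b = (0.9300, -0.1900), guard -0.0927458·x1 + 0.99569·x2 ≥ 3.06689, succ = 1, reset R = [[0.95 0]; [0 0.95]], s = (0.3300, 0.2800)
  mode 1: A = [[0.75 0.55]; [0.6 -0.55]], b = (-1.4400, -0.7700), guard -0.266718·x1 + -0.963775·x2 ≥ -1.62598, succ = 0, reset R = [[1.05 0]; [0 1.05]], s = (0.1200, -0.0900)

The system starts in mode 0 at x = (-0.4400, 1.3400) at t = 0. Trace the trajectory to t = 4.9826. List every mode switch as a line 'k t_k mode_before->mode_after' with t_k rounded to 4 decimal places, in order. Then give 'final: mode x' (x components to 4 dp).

1 1.1409 0->1
2 1.9164 1->0
3 2.6223 0->1
4 3.8199 1->0
5 4.5364 0->1
final: 1 1.7980 2.6285

Mode 0: guard c·x = 3.0669 hit at Δt = 1.1409 (t = 1.1409), x⁻ = (-0.2235, 3.0593) → reset → x⁺ = (0.1177, 3.1864), jump to mode 1
Mode 1: guard c·x = -1.6260 hit at Δt = 0.7755 (t = 1.9164), x⁻ = (0.1083, 1.6571) → reset → x⁺ = (0.2338, 1.6500), jump to mode 0
Mode 0: guard c·x = 3.0669 hit at Δt = 0.7059 (t = 2.6223), x⁻ = (0.1910, 3.0980) → reset → x⁺ = (0.5115, 3.2231), jump to mode 1
Mode 1: guard c·x = -1.6260 hit at Δt = 1.1976 (t = 3.8199), x⁻ = (0.9511, 1.4239) → reset → x⁺ = (1.1187, 1.4051), jump to mode 0
Mode 0: guard c·x = 3.0669 hit at Δt = 0.7165 (t = 4.5364), x⁻ = (0.9339, 3.1672) → reset → x⁺ = (1.2172, 3.2888), jump to mode 1
Mode 1: flow for 0.4462 to horizon, guard not reached → x = (1.7980, 2.6285)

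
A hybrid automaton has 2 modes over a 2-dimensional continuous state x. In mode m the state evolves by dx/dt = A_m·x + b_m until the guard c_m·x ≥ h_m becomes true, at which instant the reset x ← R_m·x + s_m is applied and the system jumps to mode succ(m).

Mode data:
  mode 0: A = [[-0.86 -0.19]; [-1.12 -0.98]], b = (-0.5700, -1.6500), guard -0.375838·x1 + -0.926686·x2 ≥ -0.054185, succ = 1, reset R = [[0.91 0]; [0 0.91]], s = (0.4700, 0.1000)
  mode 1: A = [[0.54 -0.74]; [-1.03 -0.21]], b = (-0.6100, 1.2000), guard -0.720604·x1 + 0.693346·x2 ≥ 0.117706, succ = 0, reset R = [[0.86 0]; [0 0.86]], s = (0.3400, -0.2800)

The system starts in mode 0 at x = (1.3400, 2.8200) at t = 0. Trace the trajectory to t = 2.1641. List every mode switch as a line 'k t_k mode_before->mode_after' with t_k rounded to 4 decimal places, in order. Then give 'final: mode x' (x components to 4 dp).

1 0.8108 0->1
2 1.5103 1->0
3 1.6342 0->1
final: 1 0.8096 0.1343

Mode 0: guard c·x = -0.0542 hit at Δt = 0.8108 (t = 0.8108), x⁻ = (0.2272, -0.0337) → reset → x⁺ = (0.6768, 0.0693), jump to mode 1
Mode 1: guard c·x = 0.1177 hit at Δt = 0.6995 (t = 1.5103), x⁻ = (0.3109, 0.4928) → reset → x⁺ = (0.6073, 0.1438), jump to mode 0
Mode 0: guard c·x = -0.0542 hit at Δt = 0.1239 (t = 1.6342), x⁻ = (0.4790, -0.1358) → reset → x⁺ = (0.9059, -0.0236), jump to mode 1
Mode 1: flow for 0.5299 to horizon, guard not reached → x = (0.8096, 0.1343)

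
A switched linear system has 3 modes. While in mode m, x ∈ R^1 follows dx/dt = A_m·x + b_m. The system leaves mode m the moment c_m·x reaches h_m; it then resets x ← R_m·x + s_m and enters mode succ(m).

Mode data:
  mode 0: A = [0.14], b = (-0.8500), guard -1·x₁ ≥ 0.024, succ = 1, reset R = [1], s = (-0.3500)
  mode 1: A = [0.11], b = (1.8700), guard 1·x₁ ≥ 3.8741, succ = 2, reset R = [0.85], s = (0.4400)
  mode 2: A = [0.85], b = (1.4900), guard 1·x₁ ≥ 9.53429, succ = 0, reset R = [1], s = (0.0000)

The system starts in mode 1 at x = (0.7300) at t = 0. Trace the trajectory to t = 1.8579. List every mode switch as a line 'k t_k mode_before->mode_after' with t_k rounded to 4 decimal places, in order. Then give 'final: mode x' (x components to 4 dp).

1 1.4841 1->2
final: 2 5.7847

Mode 1: guard c·x = 3.8741 hit at Δt = 1.4841 (t = 1.4841), x⁻ = (3.8741) → reset → x⁺ = (3.7330), jump to mode 2
Mode 2: flow for 0.3738 to horizon, guard not reached → x = (5.7847)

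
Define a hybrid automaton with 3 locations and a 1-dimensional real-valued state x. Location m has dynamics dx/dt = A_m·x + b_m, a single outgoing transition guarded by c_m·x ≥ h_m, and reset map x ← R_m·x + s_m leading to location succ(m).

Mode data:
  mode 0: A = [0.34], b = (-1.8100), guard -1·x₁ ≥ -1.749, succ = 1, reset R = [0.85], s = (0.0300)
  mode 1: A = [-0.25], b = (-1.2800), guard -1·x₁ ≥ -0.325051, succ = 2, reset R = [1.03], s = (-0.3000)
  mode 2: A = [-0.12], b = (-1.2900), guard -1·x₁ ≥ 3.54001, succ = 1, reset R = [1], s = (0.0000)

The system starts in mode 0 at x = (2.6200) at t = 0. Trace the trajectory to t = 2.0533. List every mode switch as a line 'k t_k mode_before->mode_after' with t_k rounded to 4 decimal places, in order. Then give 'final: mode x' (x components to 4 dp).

Mode 0: guard c·x = -1.7490 hit at Δt = 0.8214 (t = 0.8214), x⁻ = (1.7490) → reset → x⁺ = (1.5167), jump to mode 1
Mode 1: guard c·x = -0.3251 hit at Δt = 0.7916 (t = 1.6130), x⁻ = (0.3251) → reset → x⁺ = (0.0348), jump to mode 2
Mode 2: flow for 0.4403 to horizon, guard not reached → x = (-0.5202)

1 0.8214 0->1
2 1.6130 1->2
final: 2 -0.5202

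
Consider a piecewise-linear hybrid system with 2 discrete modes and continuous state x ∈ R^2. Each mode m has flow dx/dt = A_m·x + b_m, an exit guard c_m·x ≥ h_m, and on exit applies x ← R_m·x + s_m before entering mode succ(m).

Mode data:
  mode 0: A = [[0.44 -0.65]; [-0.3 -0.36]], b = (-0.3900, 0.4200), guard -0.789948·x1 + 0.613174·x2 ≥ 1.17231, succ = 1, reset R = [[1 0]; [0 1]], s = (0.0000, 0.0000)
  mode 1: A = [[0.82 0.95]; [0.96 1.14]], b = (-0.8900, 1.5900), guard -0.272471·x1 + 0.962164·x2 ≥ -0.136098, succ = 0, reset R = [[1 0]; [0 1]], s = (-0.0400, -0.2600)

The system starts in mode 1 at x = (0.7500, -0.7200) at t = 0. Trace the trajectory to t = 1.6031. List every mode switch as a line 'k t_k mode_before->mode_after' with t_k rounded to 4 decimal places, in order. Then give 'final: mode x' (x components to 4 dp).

1 0.4112 1->0
final: 0 0.1243 0.1416

Mode 1: guard c·x = -0.1361 hit at Δt = 0.4112 (t = 0.4112), x⁻ = (0.4268, -0.0206) → reset → x⁺ = (0.3868, -0.2806), jump to mode 0
Mode 0: flow for 1.1919 to horizon, guard not reached → x = (0.1243, 0.1416)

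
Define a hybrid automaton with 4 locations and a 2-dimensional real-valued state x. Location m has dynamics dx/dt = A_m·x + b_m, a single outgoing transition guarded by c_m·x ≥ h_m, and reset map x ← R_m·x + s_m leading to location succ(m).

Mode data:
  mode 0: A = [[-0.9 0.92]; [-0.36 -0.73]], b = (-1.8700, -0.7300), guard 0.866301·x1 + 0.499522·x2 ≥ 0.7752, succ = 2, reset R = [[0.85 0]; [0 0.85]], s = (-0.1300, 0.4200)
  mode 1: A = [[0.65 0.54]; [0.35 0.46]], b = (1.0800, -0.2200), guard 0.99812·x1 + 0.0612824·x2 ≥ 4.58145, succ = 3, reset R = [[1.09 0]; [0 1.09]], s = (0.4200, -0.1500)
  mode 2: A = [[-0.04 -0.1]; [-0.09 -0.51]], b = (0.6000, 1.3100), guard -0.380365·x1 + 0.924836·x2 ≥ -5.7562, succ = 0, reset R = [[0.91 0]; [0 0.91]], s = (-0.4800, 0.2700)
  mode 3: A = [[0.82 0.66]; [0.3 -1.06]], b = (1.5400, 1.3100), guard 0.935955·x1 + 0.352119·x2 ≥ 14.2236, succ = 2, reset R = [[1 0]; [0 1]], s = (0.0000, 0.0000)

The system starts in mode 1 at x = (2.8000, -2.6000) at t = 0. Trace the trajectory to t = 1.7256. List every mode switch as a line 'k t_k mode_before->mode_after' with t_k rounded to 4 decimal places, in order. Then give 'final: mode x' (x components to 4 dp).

1 0.9831 1->3
final: 3 10.9457 0.4874

Mode 1: guard c·x = 4.5815 hit at Δt = 0.9831 (t = 0.9831), x⁻ = (4.7613, -2.7882) → reset → x⁺ = (5.6098, -3.1891), jump to mode 3
Mode 3: flow for 0.7425 to horizon, guard not reached → x = (10.9457, 0.4874)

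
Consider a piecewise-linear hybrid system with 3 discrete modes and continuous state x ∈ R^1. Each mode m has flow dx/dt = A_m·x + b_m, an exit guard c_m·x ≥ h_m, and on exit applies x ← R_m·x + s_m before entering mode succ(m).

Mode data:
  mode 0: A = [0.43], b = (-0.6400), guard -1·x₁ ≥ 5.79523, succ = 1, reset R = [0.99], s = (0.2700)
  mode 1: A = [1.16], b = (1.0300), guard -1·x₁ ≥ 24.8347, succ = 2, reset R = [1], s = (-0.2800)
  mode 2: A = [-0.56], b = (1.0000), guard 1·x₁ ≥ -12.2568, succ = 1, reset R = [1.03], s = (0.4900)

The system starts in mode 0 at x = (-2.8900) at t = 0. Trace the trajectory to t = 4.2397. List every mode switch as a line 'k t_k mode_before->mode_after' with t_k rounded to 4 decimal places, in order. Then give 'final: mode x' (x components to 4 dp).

Mode 0: guard c·x = 5.7952 hit at Δt = 1.1836 (t = 1.1836), x⁻ = (-5.7952) → reset → x⁺ = (-5.4673), jump to mode 1
Mode 1: guard c·x = 24.8347 hit at Δt = 1.4261 (t = 2.6097), x⁻ = (-24.8347) → reset → x⁺ = (-25.1147), jump to mode 2
Mode 2: guard c·x = -12.2568 hit at Δt = 1.1608 (t = 3.7705), x⁻ = (-12.2568) → reset → x⁺ = (-12.1345), jump to mode 1
Mode 1: flow for 0.4692 to horizon, guard not reached → x = (-20.2695)

1 1.1836 0->1
2 2.6097 1->2
3 3.7705 2->1
final: 1 -20.2695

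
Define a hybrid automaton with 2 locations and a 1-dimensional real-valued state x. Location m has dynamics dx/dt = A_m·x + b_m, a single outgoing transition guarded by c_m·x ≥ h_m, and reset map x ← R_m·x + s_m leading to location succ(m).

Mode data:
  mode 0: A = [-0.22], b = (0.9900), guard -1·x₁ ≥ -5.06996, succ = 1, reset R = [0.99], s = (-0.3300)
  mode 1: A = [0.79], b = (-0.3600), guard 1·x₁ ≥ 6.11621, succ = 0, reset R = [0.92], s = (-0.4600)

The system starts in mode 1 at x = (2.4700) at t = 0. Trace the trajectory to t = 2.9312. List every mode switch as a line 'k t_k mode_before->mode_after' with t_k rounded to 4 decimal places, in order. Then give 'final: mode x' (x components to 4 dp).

Mode 1: guard c·x = 6.1162 hit at Δt = 1.3079 (t = 1.3079), x⁻ = (6.1162) → reset → x⁺ = (5.1669), jump to mode 0
Mode 0: guard c·x = -5.0700 hit at Δt = 0.7141 (t = 2.0220), x⁻ = (5.0700) → reset → x⁺ = (4.6893), jump to mode 1
Mode 1: guard c·x = 6.1162 hit at Δt = 0.3677 (t = 2.3896), x⁻ = (6.1162) → reset → x⁺ = (5.1669), jump to mode 0
Mode 0: flow for 0.5416 to horizon, guard not reached → x = (5.0920)

1 1.3079 1->0
2 2.0220 0->1
3 2.3896 1->0
final: 0 5.0920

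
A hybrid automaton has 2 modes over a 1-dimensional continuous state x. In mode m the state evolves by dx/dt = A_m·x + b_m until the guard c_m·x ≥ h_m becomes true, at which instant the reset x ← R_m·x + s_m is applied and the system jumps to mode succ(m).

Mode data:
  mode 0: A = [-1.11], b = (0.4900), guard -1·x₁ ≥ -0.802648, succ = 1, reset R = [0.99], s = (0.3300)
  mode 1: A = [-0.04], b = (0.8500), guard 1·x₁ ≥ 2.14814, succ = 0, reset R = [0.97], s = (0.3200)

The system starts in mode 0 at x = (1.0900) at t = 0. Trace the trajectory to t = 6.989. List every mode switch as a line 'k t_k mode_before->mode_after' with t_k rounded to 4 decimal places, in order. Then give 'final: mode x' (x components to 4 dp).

1 0.5273 0->1
2 1.8322 1->0
3 3.3569 0->1
4 4.6618 1->0
5 6.1865 0->1
final: 1 1.7604

Mode 0: guard c·x = -0.8026 hit at Δt = 0.5273 (t = 0.5273), x⁻ = (0.8026) → reset → x⁺ = (1.1246), jump to mode 1
Mode 1: guard c·x = 2.1481 hit at Δt = 1.3049 (t = 1.8322), x⁻ = (2.1481) → reset → x⁺ = (2.4037), jump to mode 0
Mode 0: guard c·x = -0.8026 hit at Δt = 1.5247 (t = 3.3569), x⁻ = (0.8026) → reset → x⁺ = (1.1246), jump to mode 1
Mode 1: guard c·x = 2.1481 hit at Δt = 1.3049 (t = 4.6618), x⁻ = (2.1481) → reset → x⁺ = (2.4037), jump to mode 0
Mode 0: guard c·x = -0.8026 hit at Δt = 1.5247 (t = 6.1865), x⁻ = (0.8026) → reset → x⁺ = (1.1246), jump to mode 1
Mode 1: flow for 0.8025 to horizon, guard not reached → x = (1.7604)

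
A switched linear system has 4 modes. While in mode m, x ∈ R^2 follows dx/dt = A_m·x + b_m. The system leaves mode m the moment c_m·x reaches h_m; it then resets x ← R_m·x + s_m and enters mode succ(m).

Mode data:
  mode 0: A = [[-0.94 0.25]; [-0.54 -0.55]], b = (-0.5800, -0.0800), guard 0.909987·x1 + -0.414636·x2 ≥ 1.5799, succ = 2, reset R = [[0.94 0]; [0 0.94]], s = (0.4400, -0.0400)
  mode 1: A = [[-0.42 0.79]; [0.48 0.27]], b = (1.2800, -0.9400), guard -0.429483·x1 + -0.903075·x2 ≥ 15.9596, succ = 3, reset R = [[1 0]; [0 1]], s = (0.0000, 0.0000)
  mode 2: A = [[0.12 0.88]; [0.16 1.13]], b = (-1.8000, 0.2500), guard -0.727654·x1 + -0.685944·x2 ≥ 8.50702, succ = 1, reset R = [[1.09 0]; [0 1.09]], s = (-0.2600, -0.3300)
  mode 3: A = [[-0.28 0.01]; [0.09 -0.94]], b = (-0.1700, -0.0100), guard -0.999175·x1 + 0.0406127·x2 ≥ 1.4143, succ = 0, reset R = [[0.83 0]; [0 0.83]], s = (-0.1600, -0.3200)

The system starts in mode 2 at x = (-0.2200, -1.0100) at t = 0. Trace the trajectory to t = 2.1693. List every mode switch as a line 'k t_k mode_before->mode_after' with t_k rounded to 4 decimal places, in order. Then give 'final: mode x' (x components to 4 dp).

Mode 2: guard c·x = 8.5070 hit at Δt = 1.4438 (t = 1.4438), x⁻ = (-6.5454, -5.4586) → reset → x⁺ = (-7.3944, -6.2798), jump to mode 1
Mode 1: flow for 0.7255 to horizon, guard not reached → x = (-9.0343, -11.4629)

1 1.4438 2->1
final: 1 -9.0343 -11.4629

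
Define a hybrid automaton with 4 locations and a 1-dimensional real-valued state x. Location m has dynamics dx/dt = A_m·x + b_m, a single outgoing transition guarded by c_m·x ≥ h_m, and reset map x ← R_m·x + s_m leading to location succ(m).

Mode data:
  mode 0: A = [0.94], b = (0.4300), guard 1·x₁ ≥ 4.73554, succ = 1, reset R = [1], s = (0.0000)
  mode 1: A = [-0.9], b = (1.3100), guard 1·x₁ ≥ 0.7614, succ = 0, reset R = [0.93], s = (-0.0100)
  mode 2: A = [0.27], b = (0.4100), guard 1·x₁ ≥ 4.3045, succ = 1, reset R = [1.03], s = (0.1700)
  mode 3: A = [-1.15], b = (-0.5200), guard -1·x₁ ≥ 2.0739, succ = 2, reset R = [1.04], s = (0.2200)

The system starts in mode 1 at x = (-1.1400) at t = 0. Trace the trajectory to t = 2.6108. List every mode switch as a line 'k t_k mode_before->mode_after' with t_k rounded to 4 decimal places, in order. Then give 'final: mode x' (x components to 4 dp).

1 1.4654 1->0
final: 0 2.9340

Mode 1: guard c·x = 0.7614 hit at Δt = 1.4654 (t = 1.4654), x⁻ = (0.7614) → reset → x⁺ = (0.6981), jump to mode 0
Mode 0: flow for 1.1454 to horizon, guard not reached → x = (2.9340)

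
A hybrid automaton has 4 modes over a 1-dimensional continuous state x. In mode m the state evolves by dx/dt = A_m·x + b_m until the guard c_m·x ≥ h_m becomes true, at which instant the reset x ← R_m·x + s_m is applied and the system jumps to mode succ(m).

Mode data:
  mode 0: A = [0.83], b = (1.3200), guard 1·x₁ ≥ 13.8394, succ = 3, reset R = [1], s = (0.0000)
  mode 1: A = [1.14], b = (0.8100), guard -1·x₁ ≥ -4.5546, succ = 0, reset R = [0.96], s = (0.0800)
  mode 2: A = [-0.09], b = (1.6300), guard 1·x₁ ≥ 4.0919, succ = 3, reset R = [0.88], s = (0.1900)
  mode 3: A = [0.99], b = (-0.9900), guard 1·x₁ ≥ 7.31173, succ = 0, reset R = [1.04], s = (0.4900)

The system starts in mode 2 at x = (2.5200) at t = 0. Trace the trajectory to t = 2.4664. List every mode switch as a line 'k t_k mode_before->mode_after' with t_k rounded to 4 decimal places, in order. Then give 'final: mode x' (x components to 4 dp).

Mode 2: guard c·x = 4.0919 hit at Δt = 1.1808 (t = 1.1808), x⁻ = (4.0919) → reset → x⁺ = (3.7909), jump to mode 3
Mode 3: guard c·x = 7.3117 hit at Δt = 0.8243 (t = 2.0051), x⁻ = (7.3117) → reset → x⁺ = (8.0942), jump to mode 0
Mode 0: flow for 0.4613 to horizon, guard not reached → x = (12.6120)

1 1.1808 2->3
2 2.0051 3->0
final: 0 12.6120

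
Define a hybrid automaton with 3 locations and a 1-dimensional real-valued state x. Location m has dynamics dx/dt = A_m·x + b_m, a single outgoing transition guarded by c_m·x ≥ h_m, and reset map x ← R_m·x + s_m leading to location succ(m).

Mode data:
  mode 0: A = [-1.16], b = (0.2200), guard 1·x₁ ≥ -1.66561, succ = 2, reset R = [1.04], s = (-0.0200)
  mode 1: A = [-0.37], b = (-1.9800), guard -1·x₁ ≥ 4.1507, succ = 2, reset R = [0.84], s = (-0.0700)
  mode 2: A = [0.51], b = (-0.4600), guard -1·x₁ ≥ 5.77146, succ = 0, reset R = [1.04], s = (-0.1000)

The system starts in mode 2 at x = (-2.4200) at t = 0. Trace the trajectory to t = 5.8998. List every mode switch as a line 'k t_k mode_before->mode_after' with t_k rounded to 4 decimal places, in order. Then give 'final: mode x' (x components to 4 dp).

1 1.3678 2->0
2 2.4206 0->2
3 4.2284 2->0
4 5.2812 0->2
final: 2 -2.7367

Mode 2: guard c·x = 5.7715 hit at Δt = 1.3678 (t = 1.3678), x⁻ = (-5.7715) → reset → x⁺ = (-6.1023), jump to mode 0
Mode 0: guard c·x = -1.6656 hit at Δt = 1.0528 (t = 2.4206), x⁻ = (-1.6656) → reset → x⁺ = (-1.7522), jump to mode 2
Mode 2: guard c·x = 5.7715 hit at Δt = 1.8078 (t = 4.2284), x⁻ = (-5.7715) → reset → x⁺ = (-6.1023), jump to mode 0
Mode 0: guard c·x = -1.6656 hit at Δt = 1.0528 (t = 5.2812), x⁻ = (-1.6656) → reset → x⁺ = (-1.7522), jump to mode 2
Mode 2: flow for 0.6186 to horizon, guard not reached → x = (-2.7367)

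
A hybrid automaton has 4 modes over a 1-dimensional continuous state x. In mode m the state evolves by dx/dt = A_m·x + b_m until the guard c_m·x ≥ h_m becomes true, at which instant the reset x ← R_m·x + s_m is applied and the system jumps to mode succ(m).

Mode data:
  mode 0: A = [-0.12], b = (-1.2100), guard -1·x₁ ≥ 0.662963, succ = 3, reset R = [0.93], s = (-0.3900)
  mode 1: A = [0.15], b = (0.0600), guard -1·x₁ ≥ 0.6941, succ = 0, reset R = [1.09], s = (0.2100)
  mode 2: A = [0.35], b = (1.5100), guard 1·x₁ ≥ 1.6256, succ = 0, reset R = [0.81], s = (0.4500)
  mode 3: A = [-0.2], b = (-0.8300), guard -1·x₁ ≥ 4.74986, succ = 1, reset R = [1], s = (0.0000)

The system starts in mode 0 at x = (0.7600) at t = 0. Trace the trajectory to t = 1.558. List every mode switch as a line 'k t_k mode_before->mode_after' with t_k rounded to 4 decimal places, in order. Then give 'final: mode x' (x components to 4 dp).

Mode 0: guard c·x = 0.6630 hit at Δt = 1.1723 (t = 1.1723), x⁻ = (-0.6630) → reset → x⁺ = (-1.0066), jump to mode 3
Mode 3: flow for 0.3857 to horizon, guard not reached → x = (-1.2399)

1 1.1723 0->3
final: 3 -1.2399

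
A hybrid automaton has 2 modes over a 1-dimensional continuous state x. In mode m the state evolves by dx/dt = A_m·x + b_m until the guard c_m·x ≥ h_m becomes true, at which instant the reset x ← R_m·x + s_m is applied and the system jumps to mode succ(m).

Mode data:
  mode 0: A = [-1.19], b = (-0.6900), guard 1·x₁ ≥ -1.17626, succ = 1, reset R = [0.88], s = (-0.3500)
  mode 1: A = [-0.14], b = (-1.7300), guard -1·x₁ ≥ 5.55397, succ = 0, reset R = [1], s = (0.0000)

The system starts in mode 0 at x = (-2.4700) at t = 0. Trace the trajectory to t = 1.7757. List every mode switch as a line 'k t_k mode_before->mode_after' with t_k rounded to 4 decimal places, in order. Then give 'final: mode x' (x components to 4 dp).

1 0.9693 0->1
final: 1 -2.5564

Mode 0: guard c·x = -1.1763 hit at Δt = 0.9693 (t = 0.9693), x⁻ = (-1.1763) → reset → x⁺ = (-1.3851), jump to mode 1
Mode 1: flow for 0.8064 to horizon, guard not reached → x = (-2.5564)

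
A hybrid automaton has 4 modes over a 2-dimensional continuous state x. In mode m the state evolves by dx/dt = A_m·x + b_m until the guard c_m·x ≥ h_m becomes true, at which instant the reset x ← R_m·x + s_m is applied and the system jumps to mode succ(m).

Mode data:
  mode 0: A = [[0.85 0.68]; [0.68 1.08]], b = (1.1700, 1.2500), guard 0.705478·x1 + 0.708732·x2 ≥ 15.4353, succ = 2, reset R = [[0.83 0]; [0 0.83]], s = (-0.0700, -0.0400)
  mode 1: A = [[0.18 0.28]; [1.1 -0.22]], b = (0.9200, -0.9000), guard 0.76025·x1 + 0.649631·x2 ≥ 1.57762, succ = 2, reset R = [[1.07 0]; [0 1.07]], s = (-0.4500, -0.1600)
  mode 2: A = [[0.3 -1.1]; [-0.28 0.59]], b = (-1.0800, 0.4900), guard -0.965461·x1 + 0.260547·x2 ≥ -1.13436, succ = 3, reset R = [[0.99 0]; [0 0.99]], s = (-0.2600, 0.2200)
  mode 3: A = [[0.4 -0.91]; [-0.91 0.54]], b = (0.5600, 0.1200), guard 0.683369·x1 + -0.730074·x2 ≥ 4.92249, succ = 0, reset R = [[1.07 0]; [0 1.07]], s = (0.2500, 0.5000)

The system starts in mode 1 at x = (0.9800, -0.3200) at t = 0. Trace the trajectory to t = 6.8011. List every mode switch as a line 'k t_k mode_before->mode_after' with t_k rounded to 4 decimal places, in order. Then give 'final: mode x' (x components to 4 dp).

Mode 1: guard c·x = 1.5776 hit at Δt = 0.7939 (t = 0.7939), x⁻ = (1.8882, 0.2188) → reset → x⁺ = (1.5704, 0.0741), jump to mode 2
Mode 2: guard c·x = -1.1344 hit at Δt = 0.4583 (t = 1.2522), x⁻ = (1.2147, 0.1475) → reset → x⁺ = (0.9426, 0.3660), jump to mode 3
Mode 3: guard c·x = 4.9225 hit at Δt = 1.5721 (t = 2.8243), x⁻ = (4.0941, -2.9103) → reset → x⁺ = (4.6307, -2.6140), jump to mode 0
Mode 0: guard c·x = 15.4353 hit at Δt = 1.2455 (t = 4.0698), x⁻ = (15.3223, 6.5268) → reset → x⁺ = (12.6475, 5.3773), jump to mode 2
Mode 2: guard c·x = -1.1344 hit at Δt = 1.7386 (t = 5.8084), x⁻ = (3.4241, 8.3341) → reset → x⁺ = (3.1298, 8.4708), jump to mode 3
Mode 3: flow for 0.9927 to horizon, guard not reached → x = (-6.4411, 15.1740)

1 0.7939 1->2
2 1.2522 2->3
3 2.8243 3->0
4 4.0698 0->2
5 5.8084 2->3
final: 3 -6.4411 15.1740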